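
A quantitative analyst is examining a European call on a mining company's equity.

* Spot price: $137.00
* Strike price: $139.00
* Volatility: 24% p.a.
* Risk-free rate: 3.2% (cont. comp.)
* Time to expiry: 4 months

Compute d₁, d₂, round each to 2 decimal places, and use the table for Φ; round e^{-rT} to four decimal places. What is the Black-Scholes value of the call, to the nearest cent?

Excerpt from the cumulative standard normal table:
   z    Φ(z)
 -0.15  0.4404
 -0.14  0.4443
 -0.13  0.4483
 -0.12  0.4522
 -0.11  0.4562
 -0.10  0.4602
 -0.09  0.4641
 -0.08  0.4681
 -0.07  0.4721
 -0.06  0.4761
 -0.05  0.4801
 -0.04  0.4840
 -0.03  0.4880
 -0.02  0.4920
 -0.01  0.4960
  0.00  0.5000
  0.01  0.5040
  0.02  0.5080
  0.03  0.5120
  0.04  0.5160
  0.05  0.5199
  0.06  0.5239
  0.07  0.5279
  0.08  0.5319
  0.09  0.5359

σ√T = 0.24·√0.3333 = 0.1386
d₁ = [ln(137/139) + (0.032 + ½·0.24²)·0.3333] / (σ√T) = (-0.0145 + 0.0203) / 0.1386 = 0.0417 ≈ 0.04
d₂ = 0.0417 − 0.1386 = -0.0969 ≈ -0.10
e^(−rT) = e^(−0.032·0.3333) = 0.9894
C = 137·N(0.04) − 139·0.9894·N(-0.10) = 137·0.5160 − 139·0.9894·0.4602 = 70.6920 − 63.2897 = 7.4023

$7.40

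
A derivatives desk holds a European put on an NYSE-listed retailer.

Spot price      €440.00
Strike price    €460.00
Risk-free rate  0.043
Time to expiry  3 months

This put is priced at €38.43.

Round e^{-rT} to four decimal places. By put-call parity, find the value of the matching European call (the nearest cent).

exp(−rT) = exp(−0.043·0.25) = 0.9893
Put-call parity: C − P = S − K·e^(−rT) = 440 − 460·0.9893 = 440 − 455.0780 = -15.0780
C = P + (C − P) = 38.43 + (-15.0780) = 23.3520

€23.35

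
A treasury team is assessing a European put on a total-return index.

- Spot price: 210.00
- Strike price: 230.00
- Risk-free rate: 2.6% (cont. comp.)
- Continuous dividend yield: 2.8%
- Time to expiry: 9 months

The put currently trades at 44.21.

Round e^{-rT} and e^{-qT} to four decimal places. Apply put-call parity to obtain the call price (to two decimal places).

24.28

exp(−qT) = exp(−0.028·0.75) = 0.9792;  exp(−rT) = exp(−0.026·0.75) = 0.9807
Put-call parity: C − P = S·e^(−qT) − K·e^(−rT) = 210·0.9792 − 230·0.9807 = 205.6320 − 225.5610 = -19.9290
C = P + (C − P) = 44.21 + (-19.9290) = 24.2810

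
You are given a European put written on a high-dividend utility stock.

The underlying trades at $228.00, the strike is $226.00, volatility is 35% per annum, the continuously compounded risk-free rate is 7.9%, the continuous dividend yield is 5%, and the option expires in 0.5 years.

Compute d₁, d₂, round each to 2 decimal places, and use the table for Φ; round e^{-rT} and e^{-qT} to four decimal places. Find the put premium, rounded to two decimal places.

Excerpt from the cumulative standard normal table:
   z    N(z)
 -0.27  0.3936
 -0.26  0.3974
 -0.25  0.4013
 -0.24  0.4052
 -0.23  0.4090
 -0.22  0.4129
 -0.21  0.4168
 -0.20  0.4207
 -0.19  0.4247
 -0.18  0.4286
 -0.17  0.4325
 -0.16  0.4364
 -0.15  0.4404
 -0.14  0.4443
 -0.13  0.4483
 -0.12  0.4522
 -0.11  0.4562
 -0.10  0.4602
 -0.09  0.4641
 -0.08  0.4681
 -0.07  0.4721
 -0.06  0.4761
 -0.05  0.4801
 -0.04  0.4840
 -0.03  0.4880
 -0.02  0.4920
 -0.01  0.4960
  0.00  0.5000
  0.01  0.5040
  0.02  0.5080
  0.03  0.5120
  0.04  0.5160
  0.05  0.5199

$19.42

σ√T = 0.35 × 0.7071 = 0.2475
d₁ = [ln(228/226) + (0.079 − 0.05 + 0.35²/2)·0.5] / 0.2475 = [0.0088 + 0.0451] / 0.2475 = 0.2179 which rounds to 0.22
d₂ = d₁ − σ√T = 0.2179 − 0.2475 = -0.0296 which rounds to -0.03
e^(−qT) = e^(−0.05·0.5) = 0.9753;  e^(−rT) = e^(−0.079·0.5) = 0.9613
N(−d₂) = N(0.03) = 0.5120;  N(−d₁) = N(-0.22) = 0.4129
P = 226·0.9613·0.5120 − 228·0.9753·0.4129 = 111.2339 − 91.8159 = 19.4180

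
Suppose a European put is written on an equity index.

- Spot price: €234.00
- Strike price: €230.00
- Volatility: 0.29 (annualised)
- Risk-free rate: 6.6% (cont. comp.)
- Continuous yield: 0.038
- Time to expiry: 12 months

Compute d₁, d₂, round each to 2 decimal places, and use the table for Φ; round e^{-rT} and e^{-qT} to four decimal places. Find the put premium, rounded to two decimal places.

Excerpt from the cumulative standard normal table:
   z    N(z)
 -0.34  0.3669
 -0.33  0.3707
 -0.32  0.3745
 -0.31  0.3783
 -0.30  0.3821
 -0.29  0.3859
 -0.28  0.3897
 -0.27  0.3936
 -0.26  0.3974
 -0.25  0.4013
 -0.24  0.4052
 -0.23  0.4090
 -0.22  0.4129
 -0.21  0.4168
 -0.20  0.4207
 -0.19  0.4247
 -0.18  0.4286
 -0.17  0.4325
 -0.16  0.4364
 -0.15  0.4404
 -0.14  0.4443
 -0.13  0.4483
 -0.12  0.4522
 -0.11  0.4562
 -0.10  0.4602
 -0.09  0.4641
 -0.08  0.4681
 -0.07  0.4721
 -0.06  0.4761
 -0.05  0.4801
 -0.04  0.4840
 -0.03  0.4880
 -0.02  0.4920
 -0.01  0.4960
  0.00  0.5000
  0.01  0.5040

€20.71

T = 1;  σ√T = 0.2900
ln(S/K) + (r − q + σ²/2)T = ln(234/230) + (0.066 − 0.038 + 0.29²/2)·1 = 0.0172 + 0.0701 = 0.0873
d₁ = 0.0873 / 0.2900 = 0.3010 ⇒ 0.30
d₂ = d₁ − σ√T = 0.3010 − 0.2900 = 0.0110 ⇒ 0.01
exp(−qT) = exp(−0.038·1) = 0.9627;  exp(−rT) = exp(−0.066·1) = 0.9361
N(−d₂) = N(-0.01) = 0.4960;  N(−d₁) = N(-0.30) = 0.3821
P = 230·0.9361·0.4960 − 234·0.9627·0.3821 = 106.7903 − 86.0764 = 20.7139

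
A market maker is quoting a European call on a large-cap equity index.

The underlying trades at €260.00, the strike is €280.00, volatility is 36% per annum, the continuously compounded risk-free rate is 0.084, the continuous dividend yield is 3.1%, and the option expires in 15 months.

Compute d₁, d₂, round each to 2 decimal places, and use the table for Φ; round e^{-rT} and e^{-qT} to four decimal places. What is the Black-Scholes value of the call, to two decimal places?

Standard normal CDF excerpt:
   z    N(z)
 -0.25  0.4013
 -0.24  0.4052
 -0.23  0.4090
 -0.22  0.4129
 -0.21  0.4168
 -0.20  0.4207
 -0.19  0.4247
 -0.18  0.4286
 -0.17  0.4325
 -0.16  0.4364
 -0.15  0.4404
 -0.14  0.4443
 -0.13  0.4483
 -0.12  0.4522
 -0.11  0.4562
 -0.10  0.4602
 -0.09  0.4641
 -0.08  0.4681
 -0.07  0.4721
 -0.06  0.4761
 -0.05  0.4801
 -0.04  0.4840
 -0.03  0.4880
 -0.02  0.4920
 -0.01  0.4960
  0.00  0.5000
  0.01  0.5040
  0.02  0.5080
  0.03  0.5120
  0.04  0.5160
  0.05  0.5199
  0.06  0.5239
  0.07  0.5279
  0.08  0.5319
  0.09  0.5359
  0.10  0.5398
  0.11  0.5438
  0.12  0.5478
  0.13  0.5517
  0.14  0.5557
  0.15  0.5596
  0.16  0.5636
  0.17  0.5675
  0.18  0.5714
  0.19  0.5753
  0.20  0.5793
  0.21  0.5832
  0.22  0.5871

T = 1.25;  σ√T = 0.4025
d₁ = [ln(260/280) + (0.084 − 0.031 + ½·0.36²)·1.25] / (σ√T) = (-0.0741 + 0.1472) / 0.4025 = 0.1817 ≈ 0.18
d₂ = 0.1817 − 0.4025 = -0.2208 ≈ -0.22
e^(−qT) = e^(−0.031·1.25) = 0.9620;  e^(−rT) = e^(−0.084·1.25) = 0.9003
N(d₁) = N(0.18) = 0.5714;  N(d₂) = N(-0.22) = 0.4129
C = 260·0.9620·0.5714 − 280·0.9003·0.4129 = 142.9186 − 104.0855 = 38.8331

€38.83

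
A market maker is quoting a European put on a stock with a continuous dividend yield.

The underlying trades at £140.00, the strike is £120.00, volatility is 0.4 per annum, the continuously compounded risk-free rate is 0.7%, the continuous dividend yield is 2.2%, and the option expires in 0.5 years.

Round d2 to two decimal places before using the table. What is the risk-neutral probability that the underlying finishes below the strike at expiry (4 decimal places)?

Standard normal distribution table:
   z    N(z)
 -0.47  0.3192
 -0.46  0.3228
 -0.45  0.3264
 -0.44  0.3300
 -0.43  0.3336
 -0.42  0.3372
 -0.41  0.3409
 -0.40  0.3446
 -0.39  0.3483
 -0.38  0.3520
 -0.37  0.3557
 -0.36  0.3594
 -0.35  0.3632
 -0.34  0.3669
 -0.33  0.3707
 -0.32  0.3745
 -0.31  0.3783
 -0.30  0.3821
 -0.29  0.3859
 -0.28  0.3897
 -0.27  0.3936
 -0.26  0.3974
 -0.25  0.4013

0.3520

T = 0.5;  σ√T = 0.2828
d₁ = [ln(140/120) + (0.007 − 0.022 + 0.4²/2)·0.5] / 0.2828 = [0.1542 + 0.0325] / 0.2828 = 0.6599 ⇒ 0.66
d₂ = d₁ − σ√T = 0.6599 − 0.2828 = 0.3771 ⇒ 0.38
Pr(exercise) under Q = N(−d₂) = N(-0.38) = 0.3520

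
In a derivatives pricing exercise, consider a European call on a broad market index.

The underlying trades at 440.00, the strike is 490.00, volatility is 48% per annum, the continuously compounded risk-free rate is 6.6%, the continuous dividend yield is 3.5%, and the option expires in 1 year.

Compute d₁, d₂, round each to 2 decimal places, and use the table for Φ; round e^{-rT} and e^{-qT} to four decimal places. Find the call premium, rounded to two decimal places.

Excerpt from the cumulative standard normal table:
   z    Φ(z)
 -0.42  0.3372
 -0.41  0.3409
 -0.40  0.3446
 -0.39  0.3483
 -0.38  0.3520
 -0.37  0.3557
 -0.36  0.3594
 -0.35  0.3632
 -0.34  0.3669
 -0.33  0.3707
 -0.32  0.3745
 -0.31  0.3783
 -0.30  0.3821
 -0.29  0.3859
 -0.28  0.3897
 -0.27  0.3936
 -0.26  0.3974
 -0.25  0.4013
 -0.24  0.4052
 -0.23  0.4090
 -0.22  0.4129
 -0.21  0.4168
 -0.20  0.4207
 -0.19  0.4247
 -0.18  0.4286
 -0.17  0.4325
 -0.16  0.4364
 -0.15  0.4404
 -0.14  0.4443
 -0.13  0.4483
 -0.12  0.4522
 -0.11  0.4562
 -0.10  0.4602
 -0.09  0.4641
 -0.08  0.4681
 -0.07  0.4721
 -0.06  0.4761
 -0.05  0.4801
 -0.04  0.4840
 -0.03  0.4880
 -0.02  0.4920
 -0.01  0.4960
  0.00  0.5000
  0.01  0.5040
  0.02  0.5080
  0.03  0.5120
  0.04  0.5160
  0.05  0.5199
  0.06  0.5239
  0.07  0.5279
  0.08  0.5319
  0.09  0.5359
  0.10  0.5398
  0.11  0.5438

67.92

σ√T = 0.48·√1 = 0.4800
d₁ = [ln(440/490) + (0.066 − 0.035 + ½·0.48²)·1] / (σ√T) = (-0.1076 + 0.1462) / 0.4800 = 0.0804 which rounds to 0.08
d₂ = 0.0804 − 0.4800 = -0.3996 which rounds to -0.40
exp(−qT) = exp(−0.035·1) = 0.9656;  exp(−rT) = exp(−0.066·1) = 0.9361
N(d₁) = N(0.08) = 0.5319;  N(d₂) = N(-0.40) = 0.3446
C = 440·0.9656·0.5319 − 490·0.9361·0.3446 = 225.9852 − 158.0642 = 67.9209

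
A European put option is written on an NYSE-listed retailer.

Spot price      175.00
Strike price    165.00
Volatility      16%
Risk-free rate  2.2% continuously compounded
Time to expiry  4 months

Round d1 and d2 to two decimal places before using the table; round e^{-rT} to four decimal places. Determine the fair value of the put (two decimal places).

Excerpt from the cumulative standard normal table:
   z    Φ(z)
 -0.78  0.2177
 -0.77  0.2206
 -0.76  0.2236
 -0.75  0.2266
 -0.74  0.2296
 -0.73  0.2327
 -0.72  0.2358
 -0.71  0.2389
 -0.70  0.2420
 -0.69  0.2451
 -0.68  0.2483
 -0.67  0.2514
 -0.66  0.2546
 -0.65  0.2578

2.05

σ√T = 0.16 × 0.5774 = 0.0924
ln(S/K) + (r + σ²/2)T = ln(175/165) + (0.022 + 0.16²/2)·0.3333 = 0.0588 + 0.0116 = 0.0704
d₁ = 0.0704 / 0.0924 = 0.7625 which rounds to 0.76
d₂ = d₁ − σ√T = 0.7625 − 0.0924 = 0.6702 which rounds to 0.67
e^(−rT) = e^(−0.022·0.3333) = 0.9927
P = 165·0.9927·N(-0.67) − 175·N(-0.76) = 165·0.9927·0.2514 − 175·0.2236 = 41.1782 − 39.1300 = 2.0482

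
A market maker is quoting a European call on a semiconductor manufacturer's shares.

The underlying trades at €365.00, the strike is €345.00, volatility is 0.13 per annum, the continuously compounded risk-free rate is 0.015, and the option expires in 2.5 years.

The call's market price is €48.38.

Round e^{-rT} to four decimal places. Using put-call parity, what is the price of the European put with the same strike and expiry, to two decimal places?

€15.68

e^(−rT) = e^(−0.015·2.5) = 0.9632
Put-call parity: C − P = S − K·e^(−rT) = 365 − 345·0.9632 = 365 − 332.3040 = 32.6960
P = C − (C − P) = 48.38 − (32.6960) = 15.6840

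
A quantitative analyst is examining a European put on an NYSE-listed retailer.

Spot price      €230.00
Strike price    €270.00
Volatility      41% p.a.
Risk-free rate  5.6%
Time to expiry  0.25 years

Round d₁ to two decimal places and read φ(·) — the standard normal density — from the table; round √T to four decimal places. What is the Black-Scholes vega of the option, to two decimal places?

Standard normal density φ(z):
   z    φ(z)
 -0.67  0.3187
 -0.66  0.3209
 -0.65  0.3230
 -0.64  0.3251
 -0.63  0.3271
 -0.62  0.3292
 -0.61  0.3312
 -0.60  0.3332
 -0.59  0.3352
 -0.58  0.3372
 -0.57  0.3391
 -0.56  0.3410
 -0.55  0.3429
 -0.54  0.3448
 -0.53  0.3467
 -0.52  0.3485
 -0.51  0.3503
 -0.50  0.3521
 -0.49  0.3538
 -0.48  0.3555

σ√T = 0.41·√0.25 = 0.2050
d₁ = [ln(230/270) + (0.056 + 0.41²/2)·0.25] / 0.2050 = [-0.1603 + 0.0350] / 0.2050 = -0.6114 ⇒ -0.61
√T = √0.25 = 0.5000
φ(d₁) = φ(-0.61) = 0.3312
vega = S·φ(d₁)·√T = 230·0.3312·0.5000 = 38.0880

38.09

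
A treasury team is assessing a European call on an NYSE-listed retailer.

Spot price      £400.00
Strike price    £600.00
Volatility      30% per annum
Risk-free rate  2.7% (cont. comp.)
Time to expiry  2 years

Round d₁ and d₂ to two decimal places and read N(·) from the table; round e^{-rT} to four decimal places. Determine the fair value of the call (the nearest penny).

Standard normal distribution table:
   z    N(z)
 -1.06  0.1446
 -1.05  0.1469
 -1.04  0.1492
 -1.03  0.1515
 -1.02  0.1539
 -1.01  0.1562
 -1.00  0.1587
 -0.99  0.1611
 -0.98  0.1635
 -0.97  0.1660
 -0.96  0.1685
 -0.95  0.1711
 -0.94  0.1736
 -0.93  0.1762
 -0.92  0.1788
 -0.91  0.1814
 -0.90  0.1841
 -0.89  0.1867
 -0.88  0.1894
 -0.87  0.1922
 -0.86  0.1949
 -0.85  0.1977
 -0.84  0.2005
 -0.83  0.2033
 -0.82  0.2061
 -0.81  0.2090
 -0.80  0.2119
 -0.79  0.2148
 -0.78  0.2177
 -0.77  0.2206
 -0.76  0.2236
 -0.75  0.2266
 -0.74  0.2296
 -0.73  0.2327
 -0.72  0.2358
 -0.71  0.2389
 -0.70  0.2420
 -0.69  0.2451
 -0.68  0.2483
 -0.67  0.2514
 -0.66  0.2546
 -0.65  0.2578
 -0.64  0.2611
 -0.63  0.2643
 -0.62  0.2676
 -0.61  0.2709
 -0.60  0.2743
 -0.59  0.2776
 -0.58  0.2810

σ√T = 0.3 × 1.4142 = 0.4243
d₁ = [ln(400/600) + (0.027 + 0.3²/2)·2] / 0.4243 = [-0.4055 + 0.1440] / 0.4243 = -0.6163 which rounds to -0.62
d₂ = d₁ − σ√T = -0.6163 − 0.4243 = -1.0405 which rounds to -1.04
e^(−rT) = e^(−0.027·2) = 0.9474
N(d₁) = N(-0.62) = 0.2676;  N(d₂) = N(-1.04) = 0.1492
C = 400·0.2676 − 600·0.9474·0.1492 = 107.0400 − 84.8112 = 22.2288

£22.23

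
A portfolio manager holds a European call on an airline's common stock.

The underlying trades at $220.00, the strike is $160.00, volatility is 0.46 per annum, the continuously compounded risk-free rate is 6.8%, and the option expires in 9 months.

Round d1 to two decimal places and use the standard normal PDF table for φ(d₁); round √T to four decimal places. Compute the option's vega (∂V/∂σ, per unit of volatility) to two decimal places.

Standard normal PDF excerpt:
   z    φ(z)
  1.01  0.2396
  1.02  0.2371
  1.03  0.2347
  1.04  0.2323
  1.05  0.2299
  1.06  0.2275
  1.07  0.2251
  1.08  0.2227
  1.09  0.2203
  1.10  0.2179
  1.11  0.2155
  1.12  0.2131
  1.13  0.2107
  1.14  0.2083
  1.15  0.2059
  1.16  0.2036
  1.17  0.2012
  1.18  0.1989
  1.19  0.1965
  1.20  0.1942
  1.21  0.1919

T = 0.75;  σ√T = 0.3984
ln(S/K) + (r + σ²/2)T = ln(220/160) + (0.068 + 0.46²/2)·0.75 = 0.3185 + 0.1304 = 0.4488
d₁ = 0.4488 / 0.3984 = 1.1266 ≈ 1.13
√T = √0.75 = 0.8660
φ(d₁) = φ(1.13) = 0.2107
vega = S·φ(d₁)·√T = 220·0.2107·0.8660 = 40.1426

40.14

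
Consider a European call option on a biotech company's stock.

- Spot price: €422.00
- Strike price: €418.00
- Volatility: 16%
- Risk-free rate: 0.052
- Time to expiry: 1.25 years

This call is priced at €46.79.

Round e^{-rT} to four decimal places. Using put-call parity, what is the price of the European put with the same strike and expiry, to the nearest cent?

exp(−rT) = exp(−0.052·1.25) = 0.9371
Put-call parity: C − P = S − K·e^(−rT) = 422 − 418·0.9371 = 422 − 391.7078 = 30.2922
P = C − (C − P) = 46.79 − (30.2922) = 16.4978

€16.50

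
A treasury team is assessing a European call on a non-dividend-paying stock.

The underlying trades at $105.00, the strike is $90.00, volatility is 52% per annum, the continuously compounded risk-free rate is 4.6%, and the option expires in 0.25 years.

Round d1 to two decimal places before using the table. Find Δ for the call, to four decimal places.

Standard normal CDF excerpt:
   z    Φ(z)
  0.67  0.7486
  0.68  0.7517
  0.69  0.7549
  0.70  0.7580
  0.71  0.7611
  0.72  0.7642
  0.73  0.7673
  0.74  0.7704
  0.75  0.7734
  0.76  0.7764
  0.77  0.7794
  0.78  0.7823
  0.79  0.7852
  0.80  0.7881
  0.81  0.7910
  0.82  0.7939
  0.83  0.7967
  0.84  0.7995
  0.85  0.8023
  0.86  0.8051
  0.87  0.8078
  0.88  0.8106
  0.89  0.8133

0.7794

σ√T = 0.52·√0.25 = 0.2600
ln(S/K) + (r + σ²/2)T = ln(105/90) + (0.046 + 0.52²/2)·0.25 = 0.1542 + 0.0453 = 0.1995
d₁ = 0.1995 / 0.2600 = 0.7671 ⇒ 0.77
N(d₁) = N(0.77) = 0.7794
Δ_call = N(d₁) = 0.7794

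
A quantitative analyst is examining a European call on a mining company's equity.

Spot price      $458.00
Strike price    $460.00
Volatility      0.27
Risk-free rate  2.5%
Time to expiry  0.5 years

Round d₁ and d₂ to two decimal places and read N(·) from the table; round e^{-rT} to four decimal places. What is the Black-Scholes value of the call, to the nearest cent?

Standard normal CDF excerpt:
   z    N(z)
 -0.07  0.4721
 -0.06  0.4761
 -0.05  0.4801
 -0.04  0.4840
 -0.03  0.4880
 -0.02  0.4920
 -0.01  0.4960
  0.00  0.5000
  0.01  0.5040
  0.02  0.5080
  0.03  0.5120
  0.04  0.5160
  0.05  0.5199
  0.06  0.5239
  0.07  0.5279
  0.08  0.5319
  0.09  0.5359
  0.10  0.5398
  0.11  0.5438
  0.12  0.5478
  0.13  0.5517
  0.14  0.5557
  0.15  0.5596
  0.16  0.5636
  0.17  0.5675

$36.40

T = 0.5;  σ√T = 0.1909
d₁ = [ln(458/460) + (0.025 + 0.27²/2)·0.5] / 0.1909 = [-0.0044 + 0.0307] / 0.1909 = 0.1381 ≈ 0.14
d₂ = d₁ − σ√T = 0.1381 − 0.1909 = -0.0528 ≈ -0.05
exp(−rT) = exp(−0.025·0.5) = 0.9876
N(d₁) = N(0.14) = 0.5557;  N(d₂) = N(-0.05) = 0.4801
C = 458·0.5557 − 460·0.9876·0.4801 = 254.5106 − 218.1075 = 36.4031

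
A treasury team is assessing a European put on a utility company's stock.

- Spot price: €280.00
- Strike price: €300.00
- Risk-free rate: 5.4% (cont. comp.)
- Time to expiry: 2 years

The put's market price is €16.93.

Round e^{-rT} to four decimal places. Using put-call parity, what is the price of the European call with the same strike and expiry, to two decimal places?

€27.65

e^(−rT) = e^(−0.054·2) = 0.8976
Put-call parity: C − P = S − K·e^(−rT) = 280 − 300·0.8976 = 280 − 269.2800 = 10.7200
C = P + (C − P) = 16.93 + (10.7200) = 27.6500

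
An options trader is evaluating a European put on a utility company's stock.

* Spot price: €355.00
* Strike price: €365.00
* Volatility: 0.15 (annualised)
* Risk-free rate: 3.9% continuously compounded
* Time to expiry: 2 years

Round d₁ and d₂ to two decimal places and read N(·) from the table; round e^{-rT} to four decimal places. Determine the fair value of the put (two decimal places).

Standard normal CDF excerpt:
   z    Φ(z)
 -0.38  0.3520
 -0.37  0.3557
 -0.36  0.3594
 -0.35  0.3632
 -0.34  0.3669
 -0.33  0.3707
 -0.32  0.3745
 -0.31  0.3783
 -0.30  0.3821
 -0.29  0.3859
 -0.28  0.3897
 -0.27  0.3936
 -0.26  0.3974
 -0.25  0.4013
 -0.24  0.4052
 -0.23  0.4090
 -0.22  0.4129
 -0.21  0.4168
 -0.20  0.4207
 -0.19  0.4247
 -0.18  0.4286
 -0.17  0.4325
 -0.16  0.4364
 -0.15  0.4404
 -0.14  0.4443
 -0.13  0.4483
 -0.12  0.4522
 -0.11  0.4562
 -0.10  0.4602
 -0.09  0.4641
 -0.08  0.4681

T = 2;  σ√T = 0.2121
ln(S/K) + (r + σ²/2)T = ln(355/365) + (0.039 + 0.15²/2)·2 = -0.0278 + 0.1005 = 0.0727
d₁ = 0.0727 / 0.2121 = 0.3428 ≈ 0.34
d₂ = d₁ − σ√T = 0.3428 − 0.2121 = 0.1307 ≈ 0.13
e^(−rT) = e^(−0.039·2) = 0.9250
P = 365·0.9250·N(-0.13) − 355·N(-0.34) = 365·0.9250·0.4483 − 355·0.3669 = 151.3573 − 130.2495 = 21.1078

€21.11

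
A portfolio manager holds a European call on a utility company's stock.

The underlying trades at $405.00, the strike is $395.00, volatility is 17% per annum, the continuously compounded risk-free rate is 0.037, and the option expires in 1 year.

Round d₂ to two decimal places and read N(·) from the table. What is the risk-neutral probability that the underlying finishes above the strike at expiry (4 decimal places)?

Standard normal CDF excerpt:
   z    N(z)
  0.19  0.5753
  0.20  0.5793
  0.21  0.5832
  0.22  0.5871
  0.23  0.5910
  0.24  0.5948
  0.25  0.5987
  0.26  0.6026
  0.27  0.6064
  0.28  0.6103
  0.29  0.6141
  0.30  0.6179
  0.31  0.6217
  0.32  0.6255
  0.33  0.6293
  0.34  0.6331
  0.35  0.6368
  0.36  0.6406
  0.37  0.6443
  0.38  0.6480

σ√T = 0.17 × 1.0000 = 0.1700
ln(S/K) + (r + σ²/2)T = ln(405/395) + (0.037 + 0.17²/2)·1 = 0.0250 + 0.0515 = 0.0765
d₁ = 0.0765 / 0.1700 = 0.4497 ≈ 0.45
d₂ = d₁ − σ√T = 0.4497 − 0.1700 = 0.2797 ≈ 0.28
Risk-neutral Pr[S_T > K] = N(d₂) = N(0.28) = 0.6103

0.6103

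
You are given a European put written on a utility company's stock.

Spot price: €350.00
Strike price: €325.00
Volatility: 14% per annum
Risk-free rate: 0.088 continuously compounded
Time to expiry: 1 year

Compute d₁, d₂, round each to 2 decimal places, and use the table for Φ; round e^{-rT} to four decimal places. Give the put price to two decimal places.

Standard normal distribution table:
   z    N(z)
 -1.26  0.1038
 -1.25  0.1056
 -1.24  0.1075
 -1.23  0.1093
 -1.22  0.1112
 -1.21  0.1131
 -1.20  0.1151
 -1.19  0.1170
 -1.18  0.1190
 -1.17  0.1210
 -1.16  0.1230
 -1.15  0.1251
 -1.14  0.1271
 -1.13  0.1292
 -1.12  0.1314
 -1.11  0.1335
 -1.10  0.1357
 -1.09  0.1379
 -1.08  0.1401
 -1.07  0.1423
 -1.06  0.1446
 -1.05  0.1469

€2.79

σ√T = 0.14 × 1.0000 = 0.1400
ln(S/K) + (r + σ²/2)T = ln(350/325) + (0.088 + 0.14²/2)·1 = 0.0741 + 0.0978 = 0.1719
d₁ = 0.1719 / 0.1400 = 1.2279 ≈ 1.23
d₂ = d₁ − σ√T = 1.2279 − 0.1400 = 1.0879 ≈ 1.09
exp(−rT) = exp(−0.088·1) = 0.9158
P = 325·0.9158·N(-1.09) − 350·N(-1.23) = 325·0.9158·0.1379 − 350·0.1093 = 41.0439 − 38.2550 = 2.7889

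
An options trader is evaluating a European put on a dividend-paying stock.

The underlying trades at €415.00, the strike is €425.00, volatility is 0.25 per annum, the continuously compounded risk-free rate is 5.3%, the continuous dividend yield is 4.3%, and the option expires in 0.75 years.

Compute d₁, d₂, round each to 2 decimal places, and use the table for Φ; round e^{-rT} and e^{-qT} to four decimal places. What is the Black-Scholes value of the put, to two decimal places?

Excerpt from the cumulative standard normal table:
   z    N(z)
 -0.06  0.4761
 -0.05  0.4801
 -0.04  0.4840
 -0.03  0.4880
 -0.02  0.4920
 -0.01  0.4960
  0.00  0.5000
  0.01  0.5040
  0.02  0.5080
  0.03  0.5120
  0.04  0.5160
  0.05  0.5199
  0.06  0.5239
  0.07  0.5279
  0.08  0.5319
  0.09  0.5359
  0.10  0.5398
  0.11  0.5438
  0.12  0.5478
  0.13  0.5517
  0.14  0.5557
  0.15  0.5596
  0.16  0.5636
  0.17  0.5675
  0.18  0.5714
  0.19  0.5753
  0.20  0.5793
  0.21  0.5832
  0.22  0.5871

€37.27

T = 0.75;  σ√T = 0.2165
d₁ = [ln(415/425) + (0.053 − 0.043 + 0.25²/2)·0.75] / 0.2165 = [-0.0238 + 0.0309] / 0.2165 = 0.0329 which rounds to 0.03
d₂ = d₁ − σ√T = 0.0329 − 0.2165 = -0.1836 which rounds to -0.18
exp(−qT) = exp(−0.043·0.75) = 0.9683;  exp(−rT) = exp(−0.053·0.75) = 0.9610
N(−d₂) = N(0.18) = 0.5714;  N(−d₁) = N(-0.03) = 0.4880
P = 425·0.9610·0.5714 − 415·0.9683·0.4880 = 233.3740 − 196.1001 = 37.2739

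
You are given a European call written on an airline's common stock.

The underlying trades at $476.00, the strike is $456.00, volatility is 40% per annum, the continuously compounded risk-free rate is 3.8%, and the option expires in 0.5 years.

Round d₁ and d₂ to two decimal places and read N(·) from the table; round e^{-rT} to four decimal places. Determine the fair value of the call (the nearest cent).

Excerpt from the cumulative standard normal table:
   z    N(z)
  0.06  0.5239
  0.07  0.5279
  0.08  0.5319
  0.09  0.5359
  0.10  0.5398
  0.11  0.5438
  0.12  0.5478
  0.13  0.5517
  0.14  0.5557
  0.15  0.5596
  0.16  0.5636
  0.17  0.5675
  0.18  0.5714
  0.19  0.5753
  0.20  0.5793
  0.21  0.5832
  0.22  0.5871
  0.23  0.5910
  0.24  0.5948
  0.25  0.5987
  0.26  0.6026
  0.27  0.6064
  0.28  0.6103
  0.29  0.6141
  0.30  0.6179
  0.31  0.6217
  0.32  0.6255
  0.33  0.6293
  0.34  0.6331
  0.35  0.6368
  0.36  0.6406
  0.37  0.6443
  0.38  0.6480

σ√T = 0.4 × 0.7071 = 0.2828
d₁ = [ln(476/456) + (0.038 + ½·0.4²)·0.5] / (σ√T) = (0.0429 + 0.0590) / 0.2828 = 0.3604 ⇒ 0.36
d₂ = 0.3604 − 0.2828 = 0.0775 ⇒ 0.08
exp(−rT) = exp(−0.038·0.5) = 0.9812
N(d₁) = N(0.36) = 0.6406;  N(d₂) = N(0.08) = 0.5319
C = 476·0.6406 − 456·0.9812·0.5319 = 304.9256 − 237.9865 = 66.9391

$66.94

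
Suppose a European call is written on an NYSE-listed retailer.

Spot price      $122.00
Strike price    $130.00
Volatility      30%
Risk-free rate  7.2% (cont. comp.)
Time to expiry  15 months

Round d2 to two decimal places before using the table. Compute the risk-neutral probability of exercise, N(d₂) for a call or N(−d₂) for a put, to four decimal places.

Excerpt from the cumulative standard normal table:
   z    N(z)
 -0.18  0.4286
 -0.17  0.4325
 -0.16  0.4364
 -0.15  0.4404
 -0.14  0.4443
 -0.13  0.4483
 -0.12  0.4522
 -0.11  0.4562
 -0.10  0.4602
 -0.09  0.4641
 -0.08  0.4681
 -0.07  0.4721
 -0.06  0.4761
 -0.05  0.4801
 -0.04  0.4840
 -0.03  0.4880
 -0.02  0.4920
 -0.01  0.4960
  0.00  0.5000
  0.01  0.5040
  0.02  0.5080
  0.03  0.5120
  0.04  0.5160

0.4641

σ√T = 0.3 × 1.1180 = 0.3354
d₁ = [ln(122/130) + (0.072 + 0.3²/2)·1.25] / 0.3354 = [-0.0635 + 0.1462] / 0.3354 = 0.2467 ⇒ 0.25
d₂ = d₁ − σ√T = 0.2467 − 0.3354 = -0.0887 ⇒ -0.09
Risk-neutral Pr[S_T > K] = N(d₂) = N(-0.09) = 0.4641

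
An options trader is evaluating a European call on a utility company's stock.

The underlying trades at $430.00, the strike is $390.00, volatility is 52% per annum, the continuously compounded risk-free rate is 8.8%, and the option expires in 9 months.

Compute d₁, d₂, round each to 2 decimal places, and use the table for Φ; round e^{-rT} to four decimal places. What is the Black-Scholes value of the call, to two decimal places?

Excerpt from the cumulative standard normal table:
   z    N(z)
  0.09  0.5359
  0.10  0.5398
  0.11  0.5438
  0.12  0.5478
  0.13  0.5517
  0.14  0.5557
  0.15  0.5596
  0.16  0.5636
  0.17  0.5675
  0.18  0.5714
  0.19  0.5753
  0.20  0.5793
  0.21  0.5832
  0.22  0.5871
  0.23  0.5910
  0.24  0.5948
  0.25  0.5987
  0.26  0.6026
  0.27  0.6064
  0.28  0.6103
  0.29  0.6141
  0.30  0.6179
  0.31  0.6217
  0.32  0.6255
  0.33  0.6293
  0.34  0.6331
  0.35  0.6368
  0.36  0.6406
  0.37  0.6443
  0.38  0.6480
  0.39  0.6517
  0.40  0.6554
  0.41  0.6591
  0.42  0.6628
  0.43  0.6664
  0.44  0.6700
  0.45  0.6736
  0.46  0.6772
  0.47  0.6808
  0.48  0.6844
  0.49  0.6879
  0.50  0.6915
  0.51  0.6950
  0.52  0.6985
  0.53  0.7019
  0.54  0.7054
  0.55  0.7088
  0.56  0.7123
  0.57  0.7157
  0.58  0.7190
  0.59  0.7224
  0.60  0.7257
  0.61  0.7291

σ√T = 0.52·√0.75 = 0.4503
ln(S/K) + (r + σ²/2)T = ln(430/390) + (0.088 + 0.52²/2)·0.75 = 0.0976 + 0.1674 = 0.2650
d₁ = 0.2650 / 0.4503 = 0.5885 which rounds to 0.59
d₂ = d₁ − σ√T = 0.5885 − 0.4503 = 0.1382 which rounds to 0.14
e^(−rT) = e^(−0.088·0.75) = 0.9361
N(d₁) = N(0.59) = 0.7224;  N(d₂) = N(0.14) = 0.5557
C = 430·0.7224 − 390·0.9361·0.5557 = 310.6320 − 202.8744 = 107.7576

$107.76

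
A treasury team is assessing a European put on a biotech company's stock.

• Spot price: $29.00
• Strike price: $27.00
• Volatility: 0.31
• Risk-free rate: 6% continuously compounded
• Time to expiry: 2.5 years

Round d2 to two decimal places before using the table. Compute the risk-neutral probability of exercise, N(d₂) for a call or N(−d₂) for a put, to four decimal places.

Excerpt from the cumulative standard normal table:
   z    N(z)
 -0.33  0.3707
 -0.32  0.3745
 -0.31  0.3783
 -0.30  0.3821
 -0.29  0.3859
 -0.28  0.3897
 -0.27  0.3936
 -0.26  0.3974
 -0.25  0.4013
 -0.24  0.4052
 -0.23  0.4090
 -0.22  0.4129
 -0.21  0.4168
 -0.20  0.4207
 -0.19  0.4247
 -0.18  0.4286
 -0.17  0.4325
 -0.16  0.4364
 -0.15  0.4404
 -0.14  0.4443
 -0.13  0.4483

0.4168

σ√T = 0.31·√2.5 = 0.4902
ln(S/K) + (r + σ²/2)T = ln(29/27) + (0.06 + 0.31²/2)·2.5 = 0.0715 + 0.2701 = 0.3416
d₁ = 0.3416 / 0.4902 = 0.6969 ≈ 0.70
d₂ = d₁ − σ√T = 0.6969 − 0.4902 = 0.2067 ≈ 0.21
Risk-neutral Pr[S_T < K] = N(−d₂) = N(-0.21) = 0.4168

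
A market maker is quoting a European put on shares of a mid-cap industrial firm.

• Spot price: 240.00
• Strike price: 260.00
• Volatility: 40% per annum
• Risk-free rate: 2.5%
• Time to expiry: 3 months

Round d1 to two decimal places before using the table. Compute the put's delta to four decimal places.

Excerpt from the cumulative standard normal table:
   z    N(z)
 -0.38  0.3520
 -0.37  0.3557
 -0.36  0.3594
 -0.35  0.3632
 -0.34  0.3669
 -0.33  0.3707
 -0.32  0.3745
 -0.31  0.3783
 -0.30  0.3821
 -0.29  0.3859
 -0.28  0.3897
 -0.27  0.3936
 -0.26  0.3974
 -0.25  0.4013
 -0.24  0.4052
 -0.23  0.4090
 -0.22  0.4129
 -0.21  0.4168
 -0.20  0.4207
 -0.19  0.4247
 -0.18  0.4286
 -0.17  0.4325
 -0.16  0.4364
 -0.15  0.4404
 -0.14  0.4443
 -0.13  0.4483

-0.6064

T = 0.25;  σ√T = 0.2000
d₁ = [ln(240/260) + (0.025 + 0.4²/2)·0.25] / 0.2000 = [-0.0800 + 0.0263] / 0.2000 = -0.2690 ⇒ -0.27
N(d₁) = N(-0.27) = 0.3936
Δ_put = N(d₁) − 1 = 0.3936 − 1 = -0.6064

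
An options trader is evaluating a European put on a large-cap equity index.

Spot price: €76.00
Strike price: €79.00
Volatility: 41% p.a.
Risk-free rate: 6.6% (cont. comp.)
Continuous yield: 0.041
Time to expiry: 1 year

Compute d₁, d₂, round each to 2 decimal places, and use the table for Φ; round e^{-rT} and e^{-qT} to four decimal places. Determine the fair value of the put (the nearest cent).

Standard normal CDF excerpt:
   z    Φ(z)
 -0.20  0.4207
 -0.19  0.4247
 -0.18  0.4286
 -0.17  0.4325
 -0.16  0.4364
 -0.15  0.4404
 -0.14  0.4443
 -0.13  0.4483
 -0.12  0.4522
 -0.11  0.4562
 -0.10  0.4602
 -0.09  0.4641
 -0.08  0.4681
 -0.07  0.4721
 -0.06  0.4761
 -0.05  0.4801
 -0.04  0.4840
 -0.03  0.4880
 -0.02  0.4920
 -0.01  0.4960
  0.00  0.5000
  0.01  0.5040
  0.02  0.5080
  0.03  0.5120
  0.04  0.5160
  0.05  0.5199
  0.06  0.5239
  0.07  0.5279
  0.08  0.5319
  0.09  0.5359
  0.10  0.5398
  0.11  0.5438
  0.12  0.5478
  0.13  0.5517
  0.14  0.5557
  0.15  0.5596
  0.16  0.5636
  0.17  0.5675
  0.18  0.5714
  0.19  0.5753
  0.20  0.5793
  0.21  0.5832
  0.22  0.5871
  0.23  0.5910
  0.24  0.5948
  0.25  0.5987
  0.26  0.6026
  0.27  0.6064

T = 1;  σ√T = 0.4100
d₁ = [ln(76/79) + (0.066 − 0.041 + ½·0.41²)·1] / (σ√T) = (-0.0387 + 0.1090) / 0.4100 = 0.1715 which rounds to 0.17
d₂ = 0.1715 − 0.4100 = -0.2385 which rounds to -0.24
e^(−qT) = e^(−0.041·1) = 0.9598;  e^(−rT) = e^(−0.066·1) = 0.9361
P = 79·0.9361·N(0.24) − 76·0.9598·N(-0.17) = 79·0.9361·0.5948 − 76·0.9598·0.4325 = 43.9866 − 31.5486 = 12.4380

€12.44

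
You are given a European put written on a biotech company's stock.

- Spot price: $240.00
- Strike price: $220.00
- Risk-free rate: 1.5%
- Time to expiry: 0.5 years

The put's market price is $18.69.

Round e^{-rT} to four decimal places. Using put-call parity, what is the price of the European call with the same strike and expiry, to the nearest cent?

$40.34

exp(−rT) = exp(−0.015·0.5) = 0.9925
Put-call parity: C − P = S − K·e^(−rT) = 240 − 220·0.9925 = 240 − 218.3500 = 21.6500
C = P + (C − P) = 18.69 + (21.6500) = 40.3400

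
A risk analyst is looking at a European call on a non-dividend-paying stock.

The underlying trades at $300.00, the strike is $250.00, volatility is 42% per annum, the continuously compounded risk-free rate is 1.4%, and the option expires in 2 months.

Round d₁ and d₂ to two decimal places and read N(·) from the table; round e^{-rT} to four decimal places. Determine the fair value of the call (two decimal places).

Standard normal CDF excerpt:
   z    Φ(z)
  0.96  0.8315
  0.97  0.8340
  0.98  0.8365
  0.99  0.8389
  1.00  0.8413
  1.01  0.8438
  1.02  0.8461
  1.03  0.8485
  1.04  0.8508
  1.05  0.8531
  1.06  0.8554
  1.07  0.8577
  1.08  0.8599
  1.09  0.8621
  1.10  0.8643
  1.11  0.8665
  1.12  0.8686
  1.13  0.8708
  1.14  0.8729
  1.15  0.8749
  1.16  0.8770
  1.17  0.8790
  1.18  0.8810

σ√T = 0.42 × 0.4082 = 0.1715
d₁ = [ln(300/250) + (0.014 + 0.42²/2)·0.1667] / 0.1715 = [0.1823 + 0.0170] / 0.1715 = 1.1627 which rounds to 1.16
d₂ = d₁ − σ√T = 1.1627 − 0.1715 = 0.9912 which rounds to 0.99
e^(−rT) = e^(−0.014·0.1667) = 0.9977
N(d₁) = N(1.16) = 0.8770;  N(d₂) = N(0.99) = 0.8389
C = 300·0.8770 − 250·0.9977·0.8389 = 263.1000 − 209.2426 = 53.8574

$53.86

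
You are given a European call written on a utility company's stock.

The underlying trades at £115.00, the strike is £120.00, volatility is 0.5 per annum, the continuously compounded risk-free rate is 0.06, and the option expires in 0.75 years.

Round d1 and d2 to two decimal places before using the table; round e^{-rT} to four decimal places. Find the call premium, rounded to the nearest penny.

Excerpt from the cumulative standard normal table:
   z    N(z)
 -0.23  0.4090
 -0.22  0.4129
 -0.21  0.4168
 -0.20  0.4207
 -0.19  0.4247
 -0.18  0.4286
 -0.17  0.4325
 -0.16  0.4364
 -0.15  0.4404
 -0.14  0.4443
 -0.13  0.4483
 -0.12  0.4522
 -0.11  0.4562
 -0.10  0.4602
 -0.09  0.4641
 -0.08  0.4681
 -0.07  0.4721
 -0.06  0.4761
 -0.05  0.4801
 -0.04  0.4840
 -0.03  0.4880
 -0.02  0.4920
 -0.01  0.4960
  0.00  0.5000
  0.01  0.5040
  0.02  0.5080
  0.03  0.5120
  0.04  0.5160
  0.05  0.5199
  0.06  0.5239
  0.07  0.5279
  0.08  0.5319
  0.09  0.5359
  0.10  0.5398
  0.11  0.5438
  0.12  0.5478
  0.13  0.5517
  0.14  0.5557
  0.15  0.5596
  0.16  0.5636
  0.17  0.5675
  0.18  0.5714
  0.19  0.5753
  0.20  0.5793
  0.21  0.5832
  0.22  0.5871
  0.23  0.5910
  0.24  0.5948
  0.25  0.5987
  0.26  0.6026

T = 0.75;  σ√T = 0.4330
ln(S/K) + (r + σ²/2)T = ln(115/120) + (0.06 + 0.5²/2)·0.75 = -0.0426 + 0.1387 = 0.0962
d₁ = 0.0962 / 0.4330 = 0.2221 → 0.22
d₂ = d₁ − σ√T = 0.2221 − 0.4330 = -0.2109 → -0.21
exp(−rT) = exp(−0.06·0.75) = 0.9560
C = 115·N(0.22) − 120·0.9560·N(-0.21) = 115·0.5871 − 120·0.9560·0.4168 = 67.5165 − 47.8153 = 19.7012

£19.70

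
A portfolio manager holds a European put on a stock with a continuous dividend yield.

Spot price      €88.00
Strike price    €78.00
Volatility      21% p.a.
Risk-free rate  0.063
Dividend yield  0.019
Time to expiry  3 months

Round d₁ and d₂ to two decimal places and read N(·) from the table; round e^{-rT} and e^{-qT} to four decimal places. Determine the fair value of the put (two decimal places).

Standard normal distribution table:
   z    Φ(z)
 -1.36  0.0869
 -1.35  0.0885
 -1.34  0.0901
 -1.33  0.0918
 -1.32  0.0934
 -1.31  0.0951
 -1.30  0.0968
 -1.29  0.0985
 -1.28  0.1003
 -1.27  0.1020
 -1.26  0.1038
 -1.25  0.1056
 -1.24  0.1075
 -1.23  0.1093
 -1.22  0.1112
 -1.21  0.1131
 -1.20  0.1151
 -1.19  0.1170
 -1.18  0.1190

σ√T = 0.21·√0.25 = 0.1050
d₁ = [ln(88/78) + (0.063 − 0.019 + ½·0.21²)·0.25] / (σ√T) = (0.1206 + 0.0165) / 0.1050 = 1.3061 → 1.31
d₂ = 1.3061 − 0.1050 = 1.2011 → 1.20
e^(−qT) = e^(−0.019·0.25) = 0.9953;  e^(−rT) = e^(−0.063·0.25) = 0.9844
N(−d₂) = N(-1.20) = 0.1151;  N(−d₁) = N(-1.31) = 0.0951
P = 78·0.9844·0.1151 − 88·0.9953·0.0951 = 8.8377 − 8.3295 = 0.5083

€0.51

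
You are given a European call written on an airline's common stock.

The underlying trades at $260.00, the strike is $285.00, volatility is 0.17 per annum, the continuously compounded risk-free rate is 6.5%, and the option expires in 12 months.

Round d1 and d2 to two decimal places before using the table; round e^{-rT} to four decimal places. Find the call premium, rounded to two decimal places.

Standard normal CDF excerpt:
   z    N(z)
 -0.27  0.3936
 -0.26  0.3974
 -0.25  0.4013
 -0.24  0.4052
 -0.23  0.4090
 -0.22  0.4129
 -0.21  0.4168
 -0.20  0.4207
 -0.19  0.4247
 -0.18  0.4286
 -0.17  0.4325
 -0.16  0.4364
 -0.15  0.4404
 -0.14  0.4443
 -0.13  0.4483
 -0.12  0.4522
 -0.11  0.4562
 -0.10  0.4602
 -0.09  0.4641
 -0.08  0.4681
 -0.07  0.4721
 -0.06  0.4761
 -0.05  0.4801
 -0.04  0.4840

σ√T = 0.17·√1 = 0.1700
ln(S/K) + (r + σ²/2)T = ln(260/285) + (0.065 + 0.17²/2)·1 = -0.0918 + 0.0795 = -0.0124
d₁ = -0.0124 / 0.1700 = -0.0727 which rounds to -0.07
d₂ = d₁ − σ√T = -0.0727 − 0.1700 = -0.2427 which rounds to -0.24
exp(−rT) = exp(−0.065·1) = 0.9371
C = 260·N(-0.07) − 285·0.9371·N(-0.24) = 260·0.4721 − 285·0.9371·0.4052 = 122.7460 − 108.2182 = 14.5278

$14.53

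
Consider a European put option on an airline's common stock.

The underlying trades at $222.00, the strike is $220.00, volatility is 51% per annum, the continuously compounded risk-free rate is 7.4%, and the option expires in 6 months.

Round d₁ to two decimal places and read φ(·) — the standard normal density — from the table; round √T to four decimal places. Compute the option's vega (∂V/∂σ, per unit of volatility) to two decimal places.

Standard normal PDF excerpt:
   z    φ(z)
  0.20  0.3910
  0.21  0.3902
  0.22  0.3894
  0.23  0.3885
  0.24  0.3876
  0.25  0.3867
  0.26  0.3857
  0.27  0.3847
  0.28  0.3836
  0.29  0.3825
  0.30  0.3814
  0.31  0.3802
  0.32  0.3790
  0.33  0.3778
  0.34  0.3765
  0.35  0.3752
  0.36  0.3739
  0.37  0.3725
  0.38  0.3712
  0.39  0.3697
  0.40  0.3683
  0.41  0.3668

59.68

T = 0.5;  σ√T = 0.3606
d₁ = [ln(222/220) + (0.074 + ½·0.51²)·0.5] / (σ√T) = (0.0090 + 0.1020) / 0.3606 = 0.3080 ⇒ 0.31
√T = √0.5 = 0.7071
φ(d₁) = φ(0.31) = 0.3802
vega = S·φ(d₁)·√T = 222·0.3802·0.7071 = 59.6824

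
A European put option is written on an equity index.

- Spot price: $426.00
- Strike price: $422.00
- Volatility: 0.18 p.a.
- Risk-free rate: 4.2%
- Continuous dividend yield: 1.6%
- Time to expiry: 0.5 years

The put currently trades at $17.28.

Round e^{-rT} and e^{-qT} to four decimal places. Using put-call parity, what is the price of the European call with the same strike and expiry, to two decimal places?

e^(−qT) = e^(−0.016·0.5) = 0.9920;  e^(−rT) = e^(−0.042·0.5) = 0.9792
Put-call parity: C − P = S·e^(−qT) − K·e^(−rT) = 426·0.9920 − 422·0.9792 = 422.5920 − 413.2224 = 9.3696
C = P + (C − P) = 17.28 + (9.3696) = 26.6496

$26.65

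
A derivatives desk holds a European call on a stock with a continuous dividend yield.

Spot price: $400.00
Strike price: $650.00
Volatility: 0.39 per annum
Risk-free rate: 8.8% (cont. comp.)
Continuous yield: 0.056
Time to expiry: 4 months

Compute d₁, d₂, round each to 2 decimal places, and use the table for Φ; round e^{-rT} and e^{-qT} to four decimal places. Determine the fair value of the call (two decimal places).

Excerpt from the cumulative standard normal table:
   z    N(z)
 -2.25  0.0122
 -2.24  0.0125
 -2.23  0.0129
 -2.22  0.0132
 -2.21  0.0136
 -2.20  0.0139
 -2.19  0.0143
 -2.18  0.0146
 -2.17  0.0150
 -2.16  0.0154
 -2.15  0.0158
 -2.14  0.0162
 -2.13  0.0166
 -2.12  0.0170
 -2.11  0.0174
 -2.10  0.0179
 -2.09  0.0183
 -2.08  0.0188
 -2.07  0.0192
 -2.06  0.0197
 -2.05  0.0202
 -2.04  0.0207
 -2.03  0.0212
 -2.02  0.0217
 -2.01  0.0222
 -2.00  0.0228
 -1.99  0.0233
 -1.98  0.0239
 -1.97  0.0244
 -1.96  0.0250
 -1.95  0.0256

T = 0.3333;  σ√T = 0.2252
d₁ = [ln(400/650) + (0.088 − 0.056 + 0.39²/2)·0.3333] / 0.2252 = [-0.4855 + 0.0360] / 0.2252 = -1.9963 ⇒ -2.00
d₂ = d₁ − σ√T = -1.9963 − 0.2252 = -2.2214 ⇒ -2.22
exp(−qT) = exp(−0.056·0.3333) = 0.9815;  exp(−rT) = exp(−0.088·0.3333) = 0.9711
N(d₁) = N(-2.00) = 0.0228;  N(d₂) = N(-2.22) = 0.0132
C = 400·0.9815·0.0228 − 650·0.9711·0.0132 = 8.9513 − 8.3320 = 0.6192

$0.62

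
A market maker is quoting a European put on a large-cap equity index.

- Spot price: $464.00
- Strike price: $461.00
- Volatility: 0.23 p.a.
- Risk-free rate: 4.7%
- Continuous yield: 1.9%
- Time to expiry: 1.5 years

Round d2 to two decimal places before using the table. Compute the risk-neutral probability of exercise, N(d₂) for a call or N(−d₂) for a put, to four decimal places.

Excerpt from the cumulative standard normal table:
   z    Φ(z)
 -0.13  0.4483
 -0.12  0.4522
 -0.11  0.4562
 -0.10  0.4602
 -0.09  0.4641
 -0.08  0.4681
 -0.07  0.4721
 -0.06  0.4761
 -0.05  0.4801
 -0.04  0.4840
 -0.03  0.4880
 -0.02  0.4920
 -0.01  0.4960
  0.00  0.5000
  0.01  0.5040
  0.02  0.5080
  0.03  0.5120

σ√T = 0.23·√1.5 = 0.2817
ln(S/K) + (r − q + σ²/2)T = ln(464/461) + (0.047 − 0.019 + 0.23²/2)·1.5 = 0.0065 + 0.0817 = 0.0882
d₁ = 0.0882 / 0.2817 = 0.3130 → 0.31
d₂ = d₁ − σ√T = 0.3130 − 0.2817 = 0.0313 → 0.03
Pr(exercise) under Q = N(−d₂) = N(-0.03) = 0.4880

0.4880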